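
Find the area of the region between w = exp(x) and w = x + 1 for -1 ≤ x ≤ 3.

-8 - exp(-1) + exp(3)

On [-1, 3], (exp(x)) - (x + 1) = -x + exp(x) - 1 is ≥ 0 throughout, so the area is a single integral of |-x + exp(x) - 1|.
∫[-1,3] (-x + exp(x) - 1) dx = -8 - exp(-1) + exp(3).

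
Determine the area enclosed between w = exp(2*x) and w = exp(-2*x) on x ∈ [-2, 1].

-2 + exp(-4)/2 + exp(-2)/2 + exp(2)/2 + exp(4)/2

The difference (exp(2*x)) - (exp(-2*x)) = exp(2*x) - exp(-2*x) changes sign at x = 0 inside [-2, 1], so split the integral there.
∫[-2,0] (exp(2*x) - exp(-2*x)) dx = -exp(4)/2 - exp(-4)/2 + 1; the area of that piece is -1 + exp(-4)/2 + exp(4)/2.
∫[0,1] (exp(2*x) - exp(-2*x)) dx = -1 + exp(-2)/2 + exp(2)/2.
Total area = (-1 + exp(-4)/2 + exp(4)/2) + (-1 + exp(-2)/2 + exp(2)/2) = -2 + exp(-4)/2 + exp(-2)/2 + exp(2)/2 + exp(4)/2.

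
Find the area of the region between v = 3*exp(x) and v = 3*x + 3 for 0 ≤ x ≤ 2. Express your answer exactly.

On [0, 2], (3*exp(x)) - (3*x + 3) = -3*x + 3*exp(x) - 3 is ≥ 0 throughout, so the area is a single integral of |-3*x + 3*exp(x) - 3|.
∫[0,2] (-3*x + 3*exp(x) - 3) dx = -15 + 3*exp(2).

-15 + 3*exp(2)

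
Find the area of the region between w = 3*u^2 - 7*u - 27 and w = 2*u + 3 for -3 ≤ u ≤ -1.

The difference (3*u^2 - 7*u - 27) - (2*u + 3) = 3*u^2 - 9*u - 30 changes sign at u = -2 inside [-3, -1], so split the integral there.
∫[-3,-2] (3*u^2 - 9*u - 30) du = 23/2.
∫[-2,-1] (3*u^2 - 9*u - 30) du = -19/2; the area of that piece is 19/2.
Total area = 23/2 + 19/2 = 21.

21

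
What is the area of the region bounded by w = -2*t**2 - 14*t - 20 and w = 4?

1/3

Set the curves equal: -2*t**2 - 14*t - 20 = 4, so -2*t**2 - 14*t - 24 = 0, which factors as -2*(t + 3)*(t + 4) = 0. The curves meet at t = -4, -3.
On [-4, -3], w = -2*t**2 - 14*t - 20 is on top; that piece has area ∫[-4,-3] (-2*t**2 - 14*t - 24) dt = 1/3.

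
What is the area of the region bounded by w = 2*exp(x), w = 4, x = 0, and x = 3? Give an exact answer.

The difference (2*exp(x)) - (4) = 2*exp(x) - 4 changes sign at x = log(2) inside [0, 3], so split the integral there.
∫[0,log(2)] (2*exp(x) - 4) dx = 2 - log(16); the area of that piece is -2 + log(16).
∫[log(2),3] (2*exp(x) - 4) dx = -16 + 4*log(2) + 2*exp(3).
Total area = (-2 + log(16)) + (-16 + 4*log(2) + 2*exp(3)) = -18 + 8*log(2) + 2*exp(3).

-18 + 8*log(2) + 2*exp(3)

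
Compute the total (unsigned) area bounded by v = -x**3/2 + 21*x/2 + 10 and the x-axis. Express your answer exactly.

999/8

The curve meets the x-axis where -x**3/2 + 21*x/2 + 10 = 0, i.e. -(x - 5)*(x + 1)*(x + 4)/2 = 0, at x = -4, -1, 5.
On [-4, -1] the curve lies below the axis; ∫[-4,-1] (-x**3/2 + 21*x/2 + 10) dx = -135/8, giving area 135/8.
On [-1, 5] the curve lies above the axis; ∫[-1,5] (-x**3/2 + 21*x/2 + 10) dx = 108, giving area 108.
Total area = 135/8 + 108 = 999/8.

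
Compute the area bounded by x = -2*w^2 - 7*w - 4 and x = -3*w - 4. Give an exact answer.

8/3

Both boundary curves give x as a function of w, so integrate with respect to w. Setting them equal: -2*w^2 - 4*w = 0, i.e. -2*w*(w + 2) = 0, so they meet at w = -2, 0.
For w in [-2, 0], x = -2*w^2 - 7*w - 4 is on the right; area = ∫[-2,0] (-2*w^2 - 4*w) dw = 8/3.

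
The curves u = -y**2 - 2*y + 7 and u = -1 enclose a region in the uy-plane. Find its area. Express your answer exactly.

36

Both boundary curves give u as a function of y, so integrate with respect to y. Setting them equal: -y**2 - 2*y + 8 = 0, i.e. -(y - 2)*(y + 4) = 0, so they meet at y = -4, 2.
For y in [-4, 2], u = -y**2 - 2*y + 7 is on the right; area = ∫[-4,2] (-y**2 - 2*y + 8) dy = 36.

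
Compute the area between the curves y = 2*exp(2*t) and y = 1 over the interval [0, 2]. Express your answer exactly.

-3 + exp(4)

On [0, 2], (2*exp(2*t)) - (1) = 2*exp(2*t) - 1 is ≥ 0 throughout, so the area is a single integral of |2*exp(2*t) - 1|.
∫[0,2] (2*exp(2*t) - 1) dt = -3 + exp(4).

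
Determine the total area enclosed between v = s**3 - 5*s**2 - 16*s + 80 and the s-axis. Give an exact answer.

5137/12

The curve meets the s-axis where s**3 - 5*s**2 - 16*s + 80 = 0, i.e. (s - 5)*(s - 4)*(s + 4) = 0, at s = -4, 4, 5.
On [-4, 4] the curve lies above the axis; ∫[-4,4] (s**3 - 5*s**2 - 16*s + 80) ds = 1280/3, giving area 1280/3.
On [4, 5] the curve lies below the axis; ∫[4,5] (s**3 - 5*s**2 - 16*s + 80) ds = -17/12, giving area 17/12.
Total area = 1280/3 + 17/12 = 5137/12.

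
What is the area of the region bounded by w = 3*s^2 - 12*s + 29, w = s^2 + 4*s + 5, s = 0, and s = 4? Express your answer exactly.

32

The difference (3*s^2 - 12*s + 29) - (s^2 + 4*s + 5) = 2*s^2 - 16*s + 24 changes sign at s = 2 inside [0, 4], so split the integral there.
∫[0,2] (2*s^2 - 16*s + 24) ds = 64/3.
∫[2,4] (2*s^2 - 16*s + 24) ds = -32/3; the area of that piece is 32/3.
Total area = 64/3 + 32/3 = 32.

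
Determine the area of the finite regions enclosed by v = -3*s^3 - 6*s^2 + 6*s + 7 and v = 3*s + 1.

Set the curves equal: -3*s^3 - 6*s^2 + 6*s + 7 = 3*s + 1, so -3*s^3 - 6*s^2 + 3*s + 6 = 0, which factors as -3*(s - 1)*(s + 1)*(s + 2) = 0. The curves meet at s = -2, -1, 1.
On [-2, -1], v = 3*s + 1 is on top; that piece has area ∫[-2,-1] (-(-3*s^3 - 6*s^2 + 3*s + 6)) ds = 5/4.
On [-1, 1], v = -3*s^3 - 6*s^2 + 6*s + 7 is on top; that piece has area ∫[-1,1] (-3*s^3 - 6*s^2 + 3*s + 6) ds = 8.
Total enclosed area = 5/4 + 8 = 37/4.

37/4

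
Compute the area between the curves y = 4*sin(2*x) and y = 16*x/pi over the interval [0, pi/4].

On [0, pi/4], (4*sin(2*x)) - (16*x/pi) = -16*x/pi + 4*sin(2*x) is ≥ 0 throughout, so the area is a single integral of |-16*x/pi + 4*sin(2*x)|.
∫[0,pi/4] (-16*x/pi + 4*sin(2*x)) dx = 2 - pi/2.

2 - pi/2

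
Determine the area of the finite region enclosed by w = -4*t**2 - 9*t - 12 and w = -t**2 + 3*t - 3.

4

Set the curves equal: -4*t**2 - 9*t - 12 = -t**2 + 3*t - 3, so -3*t**2 - 12*t - 9 = 0, which factors as -3*(t + 1)*(t + 3) = 0. The curves meet at t = -3, -1.
On [-3, -1], w = -4*t**2 - 9*t - 12 is on top; that piece has area ∫[-3,-1] (-3*t**2 - 12*t - 9) dt = 4.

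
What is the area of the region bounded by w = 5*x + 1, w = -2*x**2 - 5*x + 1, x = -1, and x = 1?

10

The difference (5*x + 1) - (-2*x**2 - 5*x + 1) = 2*x**2 + 10*x changes sign at x = 0 inside [-1, 1], so split the integral there.
∫[-1,0] (2*x**2 + 10*x) dx = -13/3; the area of that piece is 13/3.
∫[0,1] (2*x**2 + 10*x) dx = 17/3.
Total area = 13/3 + 17/3 = 10.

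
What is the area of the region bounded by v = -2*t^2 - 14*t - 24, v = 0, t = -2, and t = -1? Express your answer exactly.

23/3

On [-2, -1], (-2*t^2 - 14*t - 24) - (0) = -2*t^2 - 14*t - 24 is ≤ 0 throughout, so the area is a single integral of |-2*t^2 - 14*t - 24|.
∫[-2,-1] (-2*t^2 - 14*t - 24) dt = -23/3; the area of that piece is 23/3.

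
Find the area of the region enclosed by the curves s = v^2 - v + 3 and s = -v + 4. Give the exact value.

4/3

Both boundary curves give s as a function of v, so integrate with respect to v. Setting them equal: v^2 - 1 = 0, i.e. (v - 1)*(v + 1) = 0, so they meet at v = -1, 1.
For v in [-1, 1], s = v^2 - v + 3 is on the left; area = ∫[-1,1] (-(v^2 - 1)) dv = 4/3.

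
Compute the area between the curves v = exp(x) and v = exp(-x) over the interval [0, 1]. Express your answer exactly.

On [0, 1], (exp(x)) - (exp(-x)) = exp(x) - exp(-x) is ≥ 0 throughout, so the area is a single integral of |exp(x) - exp(-x)|.
∫[0,1] (exp(x) - exp(-x)) dx = -2 + exp(-1) + exp(1).

-2 + exp(-1) + exp(1)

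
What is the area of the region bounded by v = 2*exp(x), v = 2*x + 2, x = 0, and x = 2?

On [0, 2], (2*exp(x)) - (2*x + 2) = -2*x + 2*exp(x) - 2 is ≥ 0 throughout, so the area is a single integral of |-2*x + 2*exp(x) - 2|.
∫[0,2] (-2*x + 2*exp(x) - 2) dx = -10 + 2*exp(2).

-10 + 2*exp(2)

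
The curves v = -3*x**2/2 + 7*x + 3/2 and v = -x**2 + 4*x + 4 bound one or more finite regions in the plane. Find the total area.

16/3

Set the curves equal: -3*x**2/2 + 7*x + 3/2 = -x**2 + 4*x + 4, so -x**2/2 + 3*x - 5/2 = 0, which factors as -(x - 5)*(x - 1)/2 = 0. The curves meet at x = 1, 5.
On [1, 5], v = -3*x**2/2 + 7*x + 3/2 is on top; that piece has area ∫[1,5] (-x**2/2 + 3*x - 5/2) dx = 16/3.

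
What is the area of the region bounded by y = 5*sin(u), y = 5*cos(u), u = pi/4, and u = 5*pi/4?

On [pi/4, 5*pi/4], (5*sin(u)) - (5*cos(u)) = 5*sin(u) - 5*cos(u) is ≥ 0 throughout, so the area is a single integral of |5*sin(u) - 5*cos(u)|.
∫[pi/4,5*pi/4] (5*sin(u) - 5*cos(u)) du = 10*sqrt(2).

10*sqrt(2)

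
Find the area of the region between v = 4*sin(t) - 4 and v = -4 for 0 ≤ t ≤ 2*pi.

16

The difference (4*sin(t) - 4) - (-4) = 4*sin(t) changes sign at t = pi inside [0, 2*pi], so split the integral there.
∫[0,pi] (4*sin(t)) dt = 8.
∫[pi,2*pi] (4*sin(t)) dt = -8; the area of that piece is 8.
Total area = 8 + 8 = 16.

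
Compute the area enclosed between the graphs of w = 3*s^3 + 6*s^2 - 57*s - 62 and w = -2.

2521/4

Set the curves equal: 3*s^3 + 6*s^2 - 57*s - 62 = -2, so 3*s^3 + 6*s^2 - 57*s - 60 = 0, which factors as 3*(s - 4)*(s + 1)*(s + 5) = 0. The curves meet at s = -5, -1, 4.
On [-5, -1], w = 3*s^3 + 6*s^2 - 57*s - 62 is on top; that piece has area ∫[-5,-1] (3*s^3 + 6*s^2 - 57*s - 60) ds = 224.
On [-1, 4], w = -2 is on top; that piece has area ∫[-1,4] (-(3*s^3 + 6*s^2 - 57*s - 60)) ds = 1625/4.
Total enclosed area = 224 + 1625/4 = 2521/4.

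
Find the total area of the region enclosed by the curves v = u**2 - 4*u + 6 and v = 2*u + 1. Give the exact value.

Set the curves equal: u**2 - 4*u + 6 = 2*u + 1, so u**2 - 6*u + 5 = 0, which factors as (u - 5)*(u - 1) = 0. The curves meet at u = 1, 5.
On [1, 5], v = 2*u + 1 is on top; that piece has area ∫[1,5] (-(u**2 - 6*u + 5)) du = 32/3.

32/3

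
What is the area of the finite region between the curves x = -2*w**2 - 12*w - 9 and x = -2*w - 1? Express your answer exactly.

Both boundary curves give x as a function of w, so integrate with respect to w. Setting them equal: -2*w**2 - 10*w - 8 = 0, i.e. -2*(w + 1)*(w + 4) = 0, so they meet at w = -4, -1.
For w in [-4, -1], x = -2*w**2 - 12*w - 9 is on the right; area = ∫[-4,-1] (-2*w**2 - 10*w - 8) dw = 9.

9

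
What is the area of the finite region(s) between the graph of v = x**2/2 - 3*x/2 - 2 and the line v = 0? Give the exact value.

125/12

The curve meets the x-axis where x**2/2 - 3*x/2 - 2 = 0, i.e. (x - 4)*(x + 1)/2 = 0, at x = -1, 4.
On [-1, 4] the curve lies below the axis; ∫[-1,4] (x**2/2 - 3*x/2 - 2) dx = -125/12, giving area 125/12.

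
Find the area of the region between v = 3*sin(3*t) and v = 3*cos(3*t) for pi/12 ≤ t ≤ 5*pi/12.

On [pi/12, 5*pi/12], (3*sin(3*t)) - (3*cos(3*t)) = 3*sin(3*t) - 3*cos(3*t) is ≥ 0 throughout, so the area is a single integral of |3*sin(3*t) - 3*cos(3*t)|.
∫[pi/12,5*pi/12] (3*sin(3*t) - 3*cos(3*t)) dt = 2*sqrt(2).

2*sqrt(2)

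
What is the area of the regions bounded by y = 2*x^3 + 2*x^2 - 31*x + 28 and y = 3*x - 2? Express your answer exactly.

1136/3

Set the curves equal: 2*x^3 + 2*x^2 - 31*x + 28 = 3*x - 2, so 2*x^3 + 2*x^2 - 34*x + 30 = 0, which factors as 2*(x - 3)*(x - 1)*(x + 5) = 0. The curves meet at x = -5, 1, 3.
On [-5, 1], y = 2*x^3 + 2*x^2 - 31*x + 28 is on top; that piece has area ∫[-5,1] (2*x^3 + 2*x^2 - 34*x + 30) dx = 360.
On [1, 3], y = 3*x - 2 is on top; that piece has area ∫[1,3] (-(2*x^3 + 2*x^2 - 34*x + 30)) dx = 56/3.
Total enclosed area = 360 + 56/3 = 1136/3.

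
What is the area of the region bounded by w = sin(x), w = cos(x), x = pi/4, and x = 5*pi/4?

On [pi/4, 5*pi/4], (sin(x)) - (cos(x)) = sin(x) - cos(x) is ≥ 0 throughout, so the area is a single integral of |sin(x) - cos(x)|.
∫[pi/4,5*pi/4] (sin(x) - cos(x)) dx = 2*sqrt(2).

2*sqrt(2)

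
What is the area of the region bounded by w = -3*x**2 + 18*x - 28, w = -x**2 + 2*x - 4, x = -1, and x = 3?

172/3

The difference (-3*x**2 + 18*x - 28) - (-x**2 + 2*x - 4) = -2*x**2 + 16*x - 24 changes sign at x = 2 inside [-1, 3], so split the integral there.
∫[-1,2] (-2*x**2 + 16*x - 24) dx = -54; the area of that piece is 54.
∫[2,3] (-2*x**2 + 16*x - 24) dx = 10/3.
Total area = 54 + 10/3 = 172/3.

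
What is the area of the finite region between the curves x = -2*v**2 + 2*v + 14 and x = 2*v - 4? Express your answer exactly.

72

Both boundary curves give x as a function of v, so integrate with respect to v. Setting them equal: -2*v**2 + 18 = 0, i.e. -2*(v - 3)*(v + 3) = 0, so they meet at v = -3, 3.
For v in [-3, 3], x = -2*v**2 + 2*v + 14 is on the right; area = ∫[-3,3] (-2*v**2 + 18) dv = 72.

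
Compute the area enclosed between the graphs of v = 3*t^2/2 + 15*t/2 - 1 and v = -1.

Set the curves equal: 3*t^2/2 + 15*t/2 - 1 = -1, so 3*t^2/2 + 15*t/2 = 0, which factors as 3*t*(t + 5)/2 = 0. The curves meet at t = -5, 0.
On [-5, 0], v = -1 is on top; that piece has area ∫[-5,0] (-(3*t^2/2 + 15*t/2)) dt = 125/4.

125/4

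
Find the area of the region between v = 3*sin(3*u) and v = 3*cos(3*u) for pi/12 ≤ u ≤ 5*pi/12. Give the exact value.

2*sqrt(2)

On [pi/12, 5*pi/12], (3*sin(3*u)) - (3*cos(3*u)) = 3*sin(3*u) - 3*cos(3*u) is ≥ 0 throughout, so the area is a single integral of |3*sin(3*u) - 3*cos(3*u)|.
∫[pi/12,5*pi/12] (3*sin(3*u) - 3*cos(3*u)) du = 2*sqrt(2).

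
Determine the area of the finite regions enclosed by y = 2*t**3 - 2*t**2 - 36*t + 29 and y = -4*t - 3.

Set the curves equal: 2*t**3 - 2*t**2 - 36*t + 29 = -4*t - 3, so 2*t**3 - 2*t**2 - 32*t + 32 = 0, which factors as 2*(t - 4)*(t - 1)*(t + 4) = 0. The curves meet at t = -4, 1, 4.
On [-4, 1], y = 2*t**3 - 2*t**2 - 36*t + 29 is on top; that piece has area ∫[-4,1] (2*t**3 - 2*t**2 - 32*t + 32) dt = 1375/6.
On [1, 4], y = -4*t - 3 is on top; that piece has area ∫[1,4] (-(2*t**3 - 2*t**2 - 32*t + 32)) dt = 117/2.
Total enclosed area = 1375/6 + 117/2 = 863/3.

863/3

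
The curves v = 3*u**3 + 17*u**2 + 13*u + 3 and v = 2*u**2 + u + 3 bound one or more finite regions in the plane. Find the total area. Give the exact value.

Set the curves equal: 3*u**3 + 17*u**2 + 13*u + 3 = 2*u**2 + u + 3, so 3*u**3 + 15*u**2 + 12*u = 0, which factors as 3*u*(u + 1)*(u + 4) = 0. The curves meet at u = -4, -1, 0.
On [-4, -1], v = 3*u**3 + 17*u**2 + 13*u + 3 is on top; that piece has area ∫[-4,-1] (3*u**3 + 15*u**2 + 12*u) du = 135/4.
On [-1, 0], v = 2*u**2 + u + 3 is on top; that piece has area ∫[-1,0] (-(3*u**3 + 15*u**2 + 12*u)) du = 7/4.
Total enclosed area = 135/4 + 7/4 = 71/2.

71/2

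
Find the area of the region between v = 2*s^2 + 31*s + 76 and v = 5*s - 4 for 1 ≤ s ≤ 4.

477

On [1, 4], (2*s^2 + 31*s + 76) - (5*s - 4) = 2*s^2 + 26*s + 80 is ≥ 0 throughout, so the area is a single integral of |2*s^2 + 26*s + 80|.
∫[1,4] (2*s^2 + 26*s + 80) ds = 477.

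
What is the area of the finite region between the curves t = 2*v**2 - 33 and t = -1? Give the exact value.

512/3

Both boundary curves give t as a function of v, so integrate with respect to v. Setting them equal: 2*v**2 - 32 = 0, i.e. 2*(v - 4)*(v + 4) = 0, so they meet at v = -4, 4.
For v in [-4, 4], t = 2*v**2 - 33 is on the left; area = ∫[-4,4] (-(2*v**2 - 32)) dv = 512/3.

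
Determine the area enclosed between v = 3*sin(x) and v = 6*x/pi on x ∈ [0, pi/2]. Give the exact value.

On [0, pi/2], (3*sin(x)) - (6*x/pi) = -6*x/pi + 3*sin(x) is ≥ 0 throughout, so the area is a single integral of |-6*x/pi + 3*sin(x)|.
∫[0,pi/2] (-6*x/pi + 3*sin(x)) dx = 3 - 3*pi/4.

3 - 3*pi/4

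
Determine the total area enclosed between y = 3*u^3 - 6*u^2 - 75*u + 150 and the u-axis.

The curve meets the u-axis where 3*u^3 - 6*u^2 - 75*u + 150 = 0, i.e. 3*(u - 5)*(u - 2)*(u + 5) = 0, at u = -5, 2, 5.
On [-5, 2] the curve lies above the axis; ∫[-5,2] (3*u^3 - 6*u^2 - 75*u + 150) du = 4459/4, giving area 4459/4.
On [2, 5] the curve lies below the axis; ∫[2,5] (3*u^3 - 6*u^2 - 75*u + 150) du = -459/4, giving area 459/4.
Total area = 4459/4 + 459/4 = 2459/2.

2459/2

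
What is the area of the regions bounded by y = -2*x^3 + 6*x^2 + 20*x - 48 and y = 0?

407/2

Set the curves equal: -2*x^3 + 6*x^2 + 20*x - 48 = 0, so -2*x^3 + 6*x^2 + 20*x - 48 = 0, which factors as -2*(x - 4)*(x - 2)*(x + 3) = 0. The curves meet at x = -3, 2, 4.
On [-3, 2], y = 0 is on top; that piece has area ∫[-3,2] (-(-2*x^3 + 6*x^2 + 20*x - 48)) dx = 375/2.
On [2, 4], y = -2*x^3 + 6*x^2 + 20*x - 48 is on top; that piece has area ∫[2,4] (-2*x^3 + 6*x^2 + 20*x - 48) dx = 16.
Total enclosed area = 375/2 + 16 = 407/2.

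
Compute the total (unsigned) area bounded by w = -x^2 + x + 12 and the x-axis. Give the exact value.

The curve meets the x-axis where -x^2 + x + 12 = 0, i.e. -(x - 4)*(x + 3) = 0, at x = -3, 4.
On [-3, 4] the curve lies above the axis; ∫[-3,4] (-x^2 + x + 12) dx = 343/6, giving area 343/6.

343/6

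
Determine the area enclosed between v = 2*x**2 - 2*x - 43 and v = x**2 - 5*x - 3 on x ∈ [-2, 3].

1085/6

On [-2, 3], (2*x**2 - 2*x - 43) - (x**2 - 5*x - 3) = x**2 + 3*x - 40 is ≤ 0 throughout, so the area is a single integral of |x**2 + 3*x - 40|.
∫[-2,3] (x**2 + 3*x - 40) dx = -1085/6; the area of that piece is 1085/6.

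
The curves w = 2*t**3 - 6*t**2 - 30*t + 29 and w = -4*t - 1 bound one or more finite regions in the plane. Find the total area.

256

Set the curves equal: 2*t**3 - 6*t**2 - 30*t + 29 = -4*t - 1, so 2*t**3 - 6*t**2 - 26*t + 30 = 0, which factors as 2*(t - 5)*(t - 1)*(t + 3) = 0. The curves meet at t = -3, 1, 5.
On [-3, 1], w = 2*t**3 - 6*t**2 - 30*t + 29 is on top; that piece has area ∫[-3,1] (2*t**3 - 6*t**2 - 26*t + 30) dt = 128.
On [1, 5], w = -4*t - 1 is on top; that piece has area ∫[1,5] (-(2*t**3 - 6*t**2 - 26*t + 30)) dt = 128.
Total enclosed area = 128 + 128 = 256.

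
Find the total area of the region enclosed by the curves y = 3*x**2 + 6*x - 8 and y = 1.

32

Set the curves equal: 3*x**2 + 6*x - 8 = 1, so 3*x**2 + 6*x - 9 = 0, which factors as 3*(x - 1)*(x + 3) = 0. The curves meet at x = -3, 1.
On [-3, 1], y = 1 is on top; that piece has area ∫[-3,1] (-(3*x**2 + 6*x - 9)) dx = 32.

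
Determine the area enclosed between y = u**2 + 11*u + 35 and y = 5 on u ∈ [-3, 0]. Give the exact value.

On [-3, 0], (u**2 + 11*u + 35) - (5) = u**2 + 11*u + 30 is ≥ 0 throughout, so the area is a single integral of |u**2 + 11*u + 30|.
∫[-3,0] (u**2 + 11*u + 30) du = 99/2.

99/2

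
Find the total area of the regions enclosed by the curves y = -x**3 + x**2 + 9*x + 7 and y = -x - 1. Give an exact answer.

443/6

Set the curves equal: -x**3 + x**2 + 9*x + 7 = -x - 1, so -x**3 + x**2 + 10*x + 8 = 0, which factors as -(x - 4)*(x + 1)*(x + 2) = 0. The curves meet at x = -2, -1, 4.
On [-2, -1], y = -x - 1 is on top; that piece has area ∫[-2,-1] (-(-x**3 + x**2 + 10*x + 8)) dx = 11/12.
On [-1, 4], y = -x**3 + x**2 + 9*x + 7 is on top; that piece has area ∫[-1,4] (-x**3 + x**2 + 10*x + 8) dx = 875/12.
Total enclosed area = 11/12 + 875/12 = 443/6.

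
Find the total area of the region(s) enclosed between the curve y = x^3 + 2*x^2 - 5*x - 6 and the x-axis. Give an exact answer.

The curve meets the x-axis where x^3 + 2*x^2 - 5*x - 6 = 0, i.e. (x - 2)*(x + 1)*(x + 3) = 0, at x = -3, -1, 2.
On [-3, -1] the curve lies above the axis; ∫[-3,-1] (x^3 + 2*x^2 - 5*x - 6) dx = 16/3, giving area 16/3.
On [-1, 2] the curve lies below the axis; ∫[-1,2] (x^3 + 2*x^2 - 5*x - 6) dx = -63/4, giving area 63/4.
Total area = 16/3 + 63/4 = 253/12.

253/12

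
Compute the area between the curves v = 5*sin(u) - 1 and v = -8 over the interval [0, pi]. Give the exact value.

On [0, pi], (5*sin(u) - 1) - (-8) = 5*sin(u) + 7 is ≥ 0 throughout, so the area is a single integral of |5*sin(u) + 7|.
∫[0,pi] (5*sin(u) + 7) du = 10 + 7*pi.

10 + 7*pi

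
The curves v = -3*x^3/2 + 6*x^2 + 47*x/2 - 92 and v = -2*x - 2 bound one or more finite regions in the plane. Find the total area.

Set the curves equal: -3*x^3/2 + 6*x^2 + 47*x/2 - 92 = -2*x - 2, so -3*x^3/2 + 6*x^2 + 51*x/2 - 90 = 0, which factors as -3*(x - 5)*(x - 3)*(x + 4)/2 = 0. The curves meet at x = -4, 3, 5.
On [-4, 3], v = -2*x - 2 is on top; that piece has area ∫[-4,3] (-(-3*x^3/2 + 6*x^2 + 51*x/2 - 90)) dx = 3773/8.
On [3, 5], v = -3*x^3/2 + 6*x^2 + 47*x/2 - 92 is on top; that piece has area ∫[3,5] (-3*x^3/2 + 6*x^2 + 51*x/2 - 90) dx = 16.
Total enclosed area = 3773/8 + 16 = 3901/8.

3901/8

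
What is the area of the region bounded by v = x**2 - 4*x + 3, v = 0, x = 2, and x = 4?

The difference (x**2 - 4*x + 3) - (0) = x**2 - 4*x + 3 changes sign at x = 3 inside [2, 4], so split the integral there.
∫[2,3] (x**2 - 4*x + 3) dx = -2/3; the area of that piece is 2/3.
∫[3,4] (x**2 - 4*x + 3) dx = 4/3.
Total area = 2/3 + 4/3 = 2.

2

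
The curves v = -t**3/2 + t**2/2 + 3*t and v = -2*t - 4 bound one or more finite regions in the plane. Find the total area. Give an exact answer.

Set the curves equal: -t**3/2 + t**2/2 + 3*t = -2*t - 4, so -t**3/2 + t**2/2 + 5*t + 4 = 0, which factors as -(t - 4)*(t + 1)*(t + 2)/2 = 0. The curves meet at t = -2, -1, 4.
On [-2, -1], v = -2*t - 4 is on top; that piece has area ∫[-2,-1] (-(-t**3/2 + t**2/2 + 5*t + 4)) dt = 11/24.
On [-1, 4], v = -t**3/2 + t**2/2 + 3*t is on top; that piece has area ∫[-1,4] (-t**3/2 + t**2/2 + 5*t + 4) dt = 875/24.
Total enclosed area = 11/24 + 875/24 = 443/12.

443/12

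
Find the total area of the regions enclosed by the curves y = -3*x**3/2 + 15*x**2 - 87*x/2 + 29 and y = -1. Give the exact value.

Set the curves equal: -3*x**3/2 + 15*x**2 - 87*x/2 + 29 = -1, so -3*x**3/2 + 15*x**2 - 87*x/2 + 30 = 0, which factors as -3*(x - 5)*(x - 4)*(x - 1)/2 = 0. The curves meet at x = 1, 4, 5.
On [1, 4], y = -1 is on top; that piece has area ∫[1,4] (-(-3*x**3/2 + 15*x**2 - 87*x/2 + 30)) dx = 135/8.
On [4, 5], y = -3*x**3/2 + 15*x**2 - 87*x/2 + 29 is on top; that piece has area ∫[4,5] (-3*x**3/2 + 15*x**2 - 87*x/2 + 30) dx = 7/8.
Total enclosed area = 135/8 + 7/8 = 71/4.

71/4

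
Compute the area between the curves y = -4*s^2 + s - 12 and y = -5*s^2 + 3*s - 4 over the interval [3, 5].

6

The difference (-4*s^2 + s - 12) - (-5*s^2 + 3*s - 4) = s^2 - 2*s - 8 changes sign at s = 4 inside [3, 5], so split the integral there.
∫[3,4] (s^2 - 2*s - 8) ds = -8/3; the area of that piece is 8/3.
∫[4,5] (s^2 - 2*s - 8) ds = 10/3.
Total area = 8/3 + 10/3 = 6.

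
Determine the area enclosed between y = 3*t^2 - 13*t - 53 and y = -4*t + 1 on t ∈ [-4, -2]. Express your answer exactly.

27

The difference (3*t^2 - 13*t - 53) - (-4*t + 1) = 3*t^2 - 9*t - 54 changes sign at t = -3 inside [-4, -2], so split the integral there.
∫[-4,-3] (3*t^2 - 9*t - 54) dt = 29/2.
∫[-3,-2] (3*t^2 - 9*t - 54) dt = -25/2; the area of that piece is 25/2.
Total area = 29/2 + 25/2 = 27.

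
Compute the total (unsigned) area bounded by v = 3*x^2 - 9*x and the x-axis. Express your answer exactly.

27/2

The curve meets the x-axis where 3*x^2 - 9*x = 0, i.e. 3*x*(x - 3) = 0, at x = 0, 3.
On [0, 3] the curve lies below the axis; ∫[0,3] (3*x^2 - 9*x) dx = -27/2, giving area 27/2.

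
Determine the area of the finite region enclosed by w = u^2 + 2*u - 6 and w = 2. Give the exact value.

36

Set the curves equal: u^2 + 2*u - 6 = 2, so u^2 + 2*u - 8 = 0, which factors as (u - 2)*(u + 4) = 0. The curves meet at u = -4, 2.
On [-4, 2], w = 2 is on top; that piece has area ∫[-4,2] (-(u^2 + 2*u - 8)) du = 36.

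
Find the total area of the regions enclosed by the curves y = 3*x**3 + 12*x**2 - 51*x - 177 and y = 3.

Set the curves equal: 3*x**3 + 12*x**2 - 51*x - 177 = 3, so 3*x**3 + 12*x**2 - 51*x - 180 = 0, which factors as 3*(x - 4)*(x + 3)*(x + 5) = 0. The curves meet at x = -5, -3, 4.
On [-5, -3], y = 3*x**3 + 12*x**2 - 51*x - 177 is on top; that piece has area ∫[-5,-3] (3*x**3 + 12*x**2 - 51*x - 180) dx = 32.
On [-3, 4], y = 3 is on top; that piece has area ∫[-3,4] (-(3*x**3 + 12*x**2 - 51*x - 180)) dx = 3773/4.
Total enclosed area = 32 + 3773/4 = 3901/4.

3901/4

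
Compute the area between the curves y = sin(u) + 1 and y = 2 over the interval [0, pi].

On [0, pi], (sin(u) + 1) - (2) = sin(u) - 1 is ≤ 0 throughout, so the area is a single integral of |sin(u) - 1|.
∫[0,pi] (sin(u) - 1) du = 2 - pi; the area of that piece is -2 + pi.

-2 + pi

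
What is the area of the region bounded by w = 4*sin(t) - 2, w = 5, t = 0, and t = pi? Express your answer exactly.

On [0, pi], (4*sin(t) - 2) - (5) = 4*sin(t) - 7 is ≤ 0 throughout, so the area is a single integral of |4*sin(t) - 7|.
∫[0,pi] (4*sin(t) - 7) dt = 8 - 7*pi; the area of that piece is -8 + 7*pi.

-8 + 7*pi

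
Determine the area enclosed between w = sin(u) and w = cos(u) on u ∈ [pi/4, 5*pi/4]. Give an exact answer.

2*sqrt(2)

On [pi/4, 5*pi/4], (sin(u)) - (cos(u)) = sin(u) - cos(u) is ≥ 0 throughout, so the area is a single integral of |sin(u) - cos(u)|.
∫[pi/4,5*pi/4] (sin(u) - cos(u)) du = 2*sqrt(2).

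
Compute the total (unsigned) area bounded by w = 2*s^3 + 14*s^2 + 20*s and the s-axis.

The curve meets the s-axis where 2*s^3 + 14*s^2 + 20*s = 0, i.e. 2*s*(s + 2)*(s + 5) = 0, at s = -5, -2, 0.
On [-5, -2] the curve lies above the axis; ∫[-5,-2] (2*s^3 + 14*s^2 + 20*s) ds = 63/2, giving area 63/2.
On [-2, 0] the curve lies below the axis; ∫[-2,0] (2*s^3 + 14*s^2 + 20*s) ds = -32/3, giving area 32/3.
Total area = 63/2 + 32/3 = 253/6.

253/6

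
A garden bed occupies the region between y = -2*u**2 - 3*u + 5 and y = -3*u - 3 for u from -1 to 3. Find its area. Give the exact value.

The difference (-2*u**2 - 3*u + 5) - (-3*u - 3) = -2*u**2 + 8 changes sign at u = 2 inside [-1, 3], so split the integral there.
∫[-1,2] (-2*u**2 + 8) du = 18.
∫[2,3] (-2*u**2 + 8) du = -14/3; the area of that piece is 14/3.
Total area = 18 + 14/3 = 68/3.

68/3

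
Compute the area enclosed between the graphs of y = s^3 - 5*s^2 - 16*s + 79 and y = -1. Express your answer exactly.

Set the curves equal: s^3 - 5*s^2 - 16*s + 79 = -1, so s^3 - 5*s^2 - 16*s + 80 = 0, which factors as (s - 5)*(s - 4)*(s + 4) = 0. The curves meet at s = -4, 4, 5.
On [-4, 4], y = s^3 - 5*s^2 - 16*s + 79 is on top; that piece has area ∫[-4,4] (s^3 - 5*s^2 - 16*s + 80) ds = 1280/3.
On [4, 5], y = -1 is on top; that piece has area ∫[4,5] (-(s^3 - 5*s^2 - 16*s + 80)) ds = 17/12.
Total enclosed area = 1280/3 + 17/12 = 5137/12.

5137/12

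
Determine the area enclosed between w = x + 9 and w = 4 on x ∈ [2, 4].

On [2, 4], (x + 9) - (4) = x + 5 is ≥ 0 throughout, so the area is a single integral of |x + 5|.
∫[2,4] (x + 5) dx = 16.

16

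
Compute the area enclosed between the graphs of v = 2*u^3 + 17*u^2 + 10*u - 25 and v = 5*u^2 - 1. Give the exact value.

Set the curves equal: 2*u^3 + 17*u^2 + 10*u - 25 = 5*u^2 - 1, so 2*u^3 + 12*u^2 + 10*u - 24 = 0, which factors as 2*(u - 1)*(u + 3)*(u + 4) = 0. The curves meet at u = -4, -3, 1.
On [-4, -3], v = 2*u^3 + 17*u^2 + 10*u - 25 is on top; that piece has area ∫[-4,-3] (2*u^3 + 12*u^2 + 10*u - 24) du = 3/2.
On [-3, 1], v = 5*u^2 - 1 is on top; that piece has area ∫[-3,1] (-(2*u^3 + 12*u^2 + 10*u - 24)) du = 64.
Total enclosed area = 3/2 + 64 = 131/2.

131/2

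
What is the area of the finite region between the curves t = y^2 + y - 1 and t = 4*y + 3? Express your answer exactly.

Both boundary curves give t as a function of y, so integrate with respect to y. Setting them equal: y^2 - 3*y - 4 = 0, i.e. (y - 4)*(y + 1) = 0, so they meet at y = -1, 4.
For y in [-1, 4], t = y^2 + y - 1 is on the left; area = ∫[-1,4] (-(y^2 - 3*y - 4)) dy = 125/6.

125/6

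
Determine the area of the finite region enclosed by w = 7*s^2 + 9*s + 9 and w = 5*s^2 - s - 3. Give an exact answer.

Set the curves equal: 7*s^2 + 9*s + 9 = 5*s^2 - s - 3, so 2*s^2 + 10*s + 12 = 0, which factors as 2*(s + 2)*(s + 3) = 0. The curves meet at s = -3, -2.
On [-3, -2], w = 5*s^2 - s - 3 is on top; that piece has area ∫[-3,-2] (-(2*s^2 + 10*s + 12)) ds = 1/3.

1/3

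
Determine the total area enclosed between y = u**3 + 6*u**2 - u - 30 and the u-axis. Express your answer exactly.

407/4

The curve meets the u-axis where u**3 + 6*u**2 - u - 30 = 0, i.e. (u - 2)*(u + 3)*(u + 5) = 0, at u = -5, -3, 2.
On [-5, -3] the curve lies above the axis; ∫[-5,-3] (u**3 + 6*u**2 - u - 30) du = 8, giving area 8.
On [-3, 2] the curve lies below the axis; ∫[-3,2] (u**3 + 6*u**2 - u - 30) du = -375/4, giving area 375/4.
Total area = 8 + 375/4 = 407/4.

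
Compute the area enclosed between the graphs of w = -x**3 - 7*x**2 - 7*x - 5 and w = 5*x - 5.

71/6

Set the curves equal: -x**3 - 7*x**2 - 7*x - 5 = 5*x - 5, so -x**3 - 7*x**2 - 12*x = 0, which factors as -x*(x + 3)*(x + 4) = 0. The curves meet at x = -4, -3, 0.
On [-4, -3], w = 5*x - 5 is on top; that piece has area ∫[-4,-3] (-(-x**3 - 7*x**2 - 12*x)) dx = 7/12.
On [-3, 0], w = -x**3 - 7*x**2 - 7*x - 5 is on top; that piece has area ∫[-3,0] (-x**3 - 7*x**2 - 12*x) dx = 45/4.
Total enclosed area = 7/12 + 45/4 = 71/6.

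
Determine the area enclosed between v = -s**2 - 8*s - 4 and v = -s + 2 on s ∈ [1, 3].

On [1, 3], (-s**2 - 8*s - 4) - (-s + 2) = -s**2 - 7*s - 6 is ≤ 0 throughout, so the area is a single integral of |-s**2 - 7*s - 6|.
∫[1,3] (-s**2 - 7*s - 6) ds = -146/3; the area of that piece is 146/3.

146/3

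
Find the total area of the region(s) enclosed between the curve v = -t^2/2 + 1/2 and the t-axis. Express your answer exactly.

The curve meets the t-axis where -t^2/2 + 1/2 = 0, i.e. -(t - 1)*(t + 1)/2 = 0, at t = -1, 1.
On [-1, 1] the curve lies above the axis; ∫[-1,1] (-t^2/2 + 1/2) dt = 2/3, giving area 2/3.

2/3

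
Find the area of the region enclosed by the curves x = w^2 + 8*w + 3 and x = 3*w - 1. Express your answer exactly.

Both boundary curves give x as a function of w, so integrate with respect to w. Setting them equal: w^2 + 5*w + 4 = 0, i.e. (w + 1)*(w + 4) = 0, so they meet at w = -4, -1.
For w in [-4, -1], x = w^2 + 8*w + 3 is on the left; area = ∫[-4,-1] (-(w^2 + 5*w + 4)) dw = 9/2.

9/2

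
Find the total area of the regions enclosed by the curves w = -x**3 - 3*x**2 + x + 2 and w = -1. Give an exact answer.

Set the curves equal: -x**3 - 3*x**2 + x + 2 = -1, so -x**3 - 3*x**2 + x + 3 = 0, which factors as -(x - 1)*(x + 1)*(x + 3) = 0. The curves meet at x = -3, -1, 1.
On [-3, -1], w = -1 is on top; that piece has area ∫[-3,-1] (-(-x**3 - 3*x**2 + x + 3)) dx = 4.
On [-1, 1], w = -x**3 - 3*x**2 + x + 2 is on top; that piece has area ∫[-1,1] (-x**3 - 3*x**2 + x + 3) dx = 4.
Total enclosed area = 4 + 4 = 8.

8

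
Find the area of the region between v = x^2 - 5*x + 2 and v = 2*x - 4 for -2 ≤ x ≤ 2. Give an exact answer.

101/3

The difference (x^2 - 5*x + 2) - (2*x - 4) = x^2 - 7*x + 6 changes sign at x = 1 inside [-2, 2], so split the integral there.
∫[-2,1] (x^2 - 7*x + 6) dx = 63/2.
∫[1,2] (x^2 - 7*x + 6) dx = -13/6; the area of that piece is 13/6.
Total area = 63/2 + 13/6 = 101/3.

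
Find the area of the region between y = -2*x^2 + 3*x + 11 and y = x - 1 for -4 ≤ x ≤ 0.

40

The difference (-2*x^2 + 3*x + 11) - (x - 1) = -2*x^2 + 2*x + 12 changes sign at x = -2 inside [-4, 0], so split the integral there.
∫[-4,-2] (-2*x^2 + 2*x + 12) dx = -76/3; the area of that piece is 76/3.
∫[-2,0] (-2*x^2 + 2*x + 12) dx = 44/3.
Total area = 76/3 + 44/3 = 40.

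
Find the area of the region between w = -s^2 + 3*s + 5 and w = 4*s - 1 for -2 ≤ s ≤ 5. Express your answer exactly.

The difference (-s^2 + 3*s + 5) - (4*s - 1) = -s^2 - s + 6 changes sign at s = 2 inside [-2, 5], so split the integral there.
∫[-2,2] (-s^2 - s + 6) ds = 56/3.
∫[2,5] (-s^2 - s + 6) ds = -63/2; the area of that piece is 63/2.
Total area = 56/3 + 63/2 = 301/6.

301/6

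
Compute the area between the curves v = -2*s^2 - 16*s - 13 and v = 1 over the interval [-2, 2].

232/3

The difference (-2*s^2 - 16*s - 13) - (1) = -2*s^2 - 16*s - 14 changes sign at s = -1 inside [-2, 2], so split the integral there.
∫[-2,-1] (-2*s^2 - 16*s - 14) ds = 16/3.
∫[-1,2] (-2*s^2 - 16*s - 14) ds = -72; the area of that piece is 72.
Total area = 16/3 + 72 = 232/3.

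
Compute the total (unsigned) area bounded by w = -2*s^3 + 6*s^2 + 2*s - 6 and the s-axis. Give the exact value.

The curve meets the s-axis where -2*s^3 + 6*s^2 + 2*s - 6 = 0, i.e. -2*(s - 3)*(s - 1)*(s + 1) = 0, at s = -1, 1, 3.
On [-1, 1] the curve lies below the axis; ∫[-1,1] (-2*s^3 + 6*s^2 + 2*s - 6) ds = -8, giving area 8.
On [1, 3] the curve lies above the axis; ∫[1,3] (-2*s^3 + 6*s^2 + 2*s - 6) ds = 8, giving area 8.
Total area = 8 + 8 = 16.

16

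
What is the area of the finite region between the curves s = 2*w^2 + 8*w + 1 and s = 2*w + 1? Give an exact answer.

Both boundary curves give s as a function of w, so integrate with respect to w. Setting them equal: 2*w^2 + 6*w = 0, i.e. 2*w*(w + 3) = 0, so they meet at w = -3, 0.
For w in [-3, 0], s = 2*w^2 + 8*w + 1 is on the left; area = ∫[-3,0] (-(2*w^2 + 6*w)) dw = 9.

9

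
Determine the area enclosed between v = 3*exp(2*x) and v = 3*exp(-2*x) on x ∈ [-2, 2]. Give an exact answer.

-6 + 3*exp(-4) + 3*exp(4)

The difference (3*exp(2*x)) - (3*exp(-2*x)) = 3*exp(2*x) - 3*exp(-2*x) changes sign at x = 0 inside [-2, 2], so split the integral there.
∫[-2,0] (3*exp(2*x) - 3*exp(-2*x)) dx = -3*exp(4)/2 - 3*exp(-4)/2 + 3; the area of that piece is -3 + 3*exp(-4)/2 + 3*exp(4)/2.
∫[0,2] (3*exp(2*x) - 3*exp(-2*x)) dx = -3 + 3*exp(-4)/2 + 3*exp(4)/2.
Total area = (-3 + 3*exp(-4)/2 + 3*exp(4)/2) + (-3 + 3*exp(-4)/2 + 3*exp(4)/2) = -6 + 3*exp(-4) + 3*exp(4).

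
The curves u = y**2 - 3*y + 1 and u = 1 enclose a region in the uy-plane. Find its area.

9/2

Both boundary curves give u as a function of y, so integrate with respect to y. Setting them equal: y**2 - 3*y = 0, i.e. y*(y - 3) = 0, so they meet at y = 0, 3.
For y in [0, 3], u = y**2 - 3*y + 1 is on the left; area = ∫[0,3] (-(y**2 - 3*y)) dy = 9/2.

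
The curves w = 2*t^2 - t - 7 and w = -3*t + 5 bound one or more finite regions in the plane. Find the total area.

125/3

Set the curves equal: 2*t^2 - t - 7 = -3*t + 5, so 2*t^2 + 2*t - 12 = 0, which factors as 2*(t - 2)*(t + 3) = 0. The curves meet at t = -3, 2.
On [-3, 2], w = -3*t + 5 is on top; that piece has area ∫[-3,2] (-(2*t^2 + 2*t - 12)) dt = 125/3.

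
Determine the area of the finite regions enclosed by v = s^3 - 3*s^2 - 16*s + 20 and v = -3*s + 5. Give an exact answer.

Set the curves equal: s^3 - 3*s^2 - 16*s + 20 = -3*s + 5, so s^3 - 3*s^2 - 13*s + 15 = 0, which factors as (s - 5)*(s - 1)*(s + 3) = 0. The curves meet at s = -3, 1, 5.
On [-3, 1], v = s^3 - 3*s^2 - 16*s + 20 is on top; that piece has area ∫[-3,1] (s^3 - 3*s^2 - 13*s + 15) ds = 64.
On [1, 5], v = -3*s + 5 is on top; that piece has area ∫[1,5] (-(s^3 - 3*s^2 - 13*s + 15)) ds = 64.
Total enclosed area = 64 + 64 = 128.

128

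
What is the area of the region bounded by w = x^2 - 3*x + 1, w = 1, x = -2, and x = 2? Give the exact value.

The difference (x^2 - 3*x + 1) - (1) = x^2 - 3*x changes sign at x = 0 inside [-2, 2], so split the integral there.
∫[-2,0] (x^2 - 3*x) dx = 26/3.
∫[0,2] (x^2 - 3*x) dx = -10/3; the area of that piece is 10/3.
Total area = 26/3 + 10/3 = 12.

12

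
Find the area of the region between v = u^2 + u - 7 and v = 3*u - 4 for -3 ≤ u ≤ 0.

37/3

The difference (u^2 + u - 7) - (3*u - 4) = u^2 - 2*u - 3 changes sign at u = -1 inside [-3, 0], so split the integral there.
∫[-3,-1] (u^2 - 2*u - 3) du = 32/3.
∫[-1,0] (u^2 - 2*u - 3) du = -5/3; the area of that piece is 5/3.
Total area = 32/3 + 5/3 = 37/3.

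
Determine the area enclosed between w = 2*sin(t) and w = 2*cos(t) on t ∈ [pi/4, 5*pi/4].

4*sqrt(2)

On [pi/4, 5*pi/4], (2*sin(t)) - (2*cos(t)) = 2*sin(t) - 2*cos(t) is ≥ 0 throughout, so the area is a single integral of |2*sin(t) - 2*cos(t)|.
∫[pi/4,5*pi/4] (2*sin(t) - 2*cos(t)) dt = 4*sqrt(2).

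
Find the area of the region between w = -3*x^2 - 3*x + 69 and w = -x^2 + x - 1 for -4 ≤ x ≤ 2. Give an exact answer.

On [-4, 2], (-3*x^2 - 3*x + 69) - (-x^2 + x - 1) = -2*x^2 - 4*x + 70 is ≥ 0 throughout, so the area is a single integral of |-2*x^2 - 4*x + 70|.
∫[-4,2] (-2*x^2 - 4*x + 70) dx = 396.

396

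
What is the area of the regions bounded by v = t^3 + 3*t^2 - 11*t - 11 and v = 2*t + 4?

Set the curves equal: t^3 + 3*t^2 - 11*t - 11 = 2*t + 4, so t^3 + 3*t^2 - 13*t - 15 = 0, which factors as (t - 3)*(t + 1)*(t + 5) = 0. The curves meet at t = -5, -1, 3.
On [-5, -1], v = t^3 + 3*t^2 - 11*t - 11 is on top; that piece has area ∫[-5,-1] (t^3 + 3*t^2 - 13*t - 15) dt = 64.
On [-1, 3], v = 2*t + 4 is on top; that piece has area ∫[-1,3] (-(t^3 + 3*t^2 - 13*t - 15)) dt = 64.
Total enclosed area = 64 + 64 = 128.

128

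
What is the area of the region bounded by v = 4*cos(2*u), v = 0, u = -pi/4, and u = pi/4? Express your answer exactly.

On [-pi/4, pi/4], (4*cos(2*u)) - (0) = 4*cos(2*u) is ≥ 0 throughout, so the area is a single integral of |4*cos(2*u)|.
∫[-pi/4,pi/4] (4*cos(2*u)) du = 4.

4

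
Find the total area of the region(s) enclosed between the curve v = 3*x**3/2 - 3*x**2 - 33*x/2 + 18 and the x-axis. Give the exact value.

937/8

The curve meets the x-axis where 3*x**3/2 - 3*x**2 - 33*x/2 + 18 = 0, i.e. 3*(x - 4)*(x - 1)*(x + 3)/2 = 0, at x = -3, 1, 4.
On [-3, 1] the curve lies above the axis; ∫[-3,1] (3*x**3/2 - 3*x**2 - 33*x/2 + 18) dx = 80, giving area 80.
On [1, 4] the curve lies below the axis; ∫[1,4] (3*x**3/2 - 3*x**2 - 33*x/2 + 18) dx = -297/8, giving area 297/8.
Total area = 80 + 297/8 = 937/8.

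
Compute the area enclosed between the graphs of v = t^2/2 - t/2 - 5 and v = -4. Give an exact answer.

9/4

Set the curves equal: t^2/2 - t/2 - 5 = -4, so t^2/2 - t/2 - 1 = 0, which factors as (t - 2)*(t + 1)/2 = 0. The curves meet at t = -1, 2.
On [-1, 2], v = -4 is on top; that piece has area ∫[-1,2] (-(t^2/2 - t/2 - 1)) dt = 9/4.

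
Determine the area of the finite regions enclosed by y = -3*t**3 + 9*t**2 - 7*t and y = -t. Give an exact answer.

Set the curves equal: -3*t**3 + 9*t**2 - 7*t = -t, so -3*t**3 + 9*t**2 - 6*t = 0, which factors as -3*t*(t - 2)*(t - 1) = 0. The curves meet at t = 0, 1, 2.
On [0, 1], y = -t is on top; that piece has area ∫[0,1] (-(-3*t**3 + 9*t**2 - 6*t)) dt = 3/4.
On [1, 2], y = -3*t**3 + 9*t**2 - 7*t is on top; that piece has area ∫[1,2] (-3*t**3 + 9*t**2 - 6*t) dt = 3/4.
Total enclosed area = 3/4 + 3/4 = 3/2.

3/2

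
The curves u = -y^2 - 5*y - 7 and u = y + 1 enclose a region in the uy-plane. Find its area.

4/3

Both boundary curves give u as a function of y, so integrate with respect to y. Setting them equal: -y^2 - 6*y - 8 = 0, i.e. -(y + 2)*(y + 4) = 0, so they meet at y = -4, -2.
For y in [-4, -2], u = -y^2 - 5*y - 7 is on the right; area = ∫[-4,-2] (-y^2 - 6*y - 8) dy = 4/3.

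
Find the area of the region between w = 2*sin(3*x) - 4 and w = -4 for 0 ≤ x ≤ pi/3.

4/3

On [0, pi/3], (2*sin(3*x) - 4) - (-4) = 2*sin(3*x) is ≥ 0 throughout, so the area is a single integral of |2*sin(3*x)|.
∫[0,pi/3] (2*sin(3*x)) dx = 4/3.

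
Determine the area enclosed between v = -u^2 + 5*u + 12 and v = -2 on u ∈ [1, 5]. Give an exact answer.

On [1, 5], (-u^2 + 5*u + 12) - (-2) = -u^2 + 5*u + 14 is ≥ 0 throughout, so the area is a single integral of |-u^2 + 5*u + 14|.
∫[1,5] (-u^2 + 5*u + 14) du = 224/3.

224/3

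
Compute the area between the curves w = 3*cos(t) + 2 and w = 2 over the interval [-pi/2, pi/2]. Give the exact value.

6

On [-pi/2, pi/2], (3*cos(t) + 2) - (2) = 3*cos(t) is ≥ 0 throughout, so the area is a single integral of |3*cos(t)|.
∫[-pi/2,pi/2] (3*cos(t)) dt = 6.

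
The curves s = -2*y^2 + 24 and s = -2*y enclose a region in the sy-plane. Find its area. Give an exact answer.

343/3

Both boundary curves give s as a function of y, so integrate with respect to y. Setting them equal: -2*y^2 + 2*y + 24 = 0, i.e. -2*(y - 4)*(y + 3) = 0, so they meet at y = -3, 4.
For y in [-3, 4], s = -2*y^2 + 24 is on the right; area = ∫[-3,4] (-2*y^2 + 2*y + 24) dy = 343/3.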